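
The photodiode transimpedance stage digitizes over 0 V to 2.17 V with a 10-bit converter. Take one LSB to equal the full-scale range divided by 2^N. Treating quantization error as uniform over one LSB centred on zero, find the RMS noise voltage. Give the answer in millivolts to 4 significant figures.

Range is 2.17 V.
LSB = 2.17 V ÷ 2^10 = 2.17/1024 V = 2.11914 mV.
V_rms = LSB/√12 = 2.11914 mV / √12 = 0.6117 mV.

0.6117 mV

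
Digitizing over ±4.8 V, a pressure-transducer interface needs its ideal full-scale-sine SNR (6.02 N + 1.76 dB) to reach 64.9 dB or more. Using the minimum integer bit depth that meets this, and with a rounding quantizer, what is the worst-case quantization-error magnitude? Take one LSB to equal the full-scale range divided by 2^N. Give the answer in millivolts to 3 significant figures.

Range = 4.8 − (-4.8) = 9.6 V.
Solving 6.02 N ≥ 64.9 − 1.76: N ≥ 10.488. Round up → N = 11.
LSB = 9.6 V ÷ 2^11 = 9.6/2048 V = 4.6875 mV.
|e|_max = LSB/2 = 2.34 mV.

2.34 mV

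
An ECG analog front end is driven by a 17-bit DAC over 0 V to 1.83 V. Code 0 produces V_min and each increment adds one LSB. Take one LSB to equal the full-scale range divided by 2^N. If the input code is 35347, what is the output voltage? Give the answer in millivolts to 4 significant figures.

Span = 1.83 V. LSB = 1.83 V / 2^17.
V_out = V_min + code × LSB = 0 V + 35347 × 1.83 V / 131072
      = 0 + 0.493507 = 0.493507 V.

493.5 mV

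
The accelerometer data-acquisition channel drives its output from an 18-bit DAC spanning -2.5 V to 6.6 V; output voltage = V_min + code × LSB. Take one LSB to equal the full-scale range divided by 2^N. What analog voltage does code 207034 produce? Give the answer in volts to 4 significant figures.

4.687 V

Span: 6.6 V − (-2.5 V) = 9.1 V. LSB = 9.1 V / 2^18.
Output = V_min + (207034/262144) × range = -2.5 + 0.789772 × 9.1 V
      = -2.5 V + 7.18693 V = 4.68693 V.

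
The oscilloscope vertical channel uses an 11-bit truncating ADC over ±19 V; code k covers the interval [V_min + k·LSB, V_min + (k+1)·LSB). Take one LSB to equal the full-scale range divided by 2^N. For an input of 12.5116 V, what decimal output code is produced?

Full-scale range = 19 V − (-19 V) = 38 V. LSB = 38 V / 2^11 ≈ 18.55 mV.
code = ⌊(V_in − V_min)/LSB⌋ = ⌊(V_in − V_min) × 2^11 / range⌋
     = ⌊(12.5116 − (-19)) × 2048 / 38⌋ = ⌊31.5116 × 2048/38⌋
     = ⌊1698.309⌋ = 1698.

1698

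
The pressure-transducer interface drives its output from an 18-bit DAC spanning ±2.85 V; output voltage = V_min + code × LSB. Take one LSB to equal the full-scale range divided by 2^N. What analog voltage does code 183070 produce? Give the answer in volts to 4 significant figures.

1.131 V

The full-scale span is 2.85 − (-2.85) = 5.7 V. LSB = 5.7 V / 2^18.
V_out = -2.85 + 183070 × (5.7/262144) V
      = -2.85 + 3.98063 = 1.13063 V.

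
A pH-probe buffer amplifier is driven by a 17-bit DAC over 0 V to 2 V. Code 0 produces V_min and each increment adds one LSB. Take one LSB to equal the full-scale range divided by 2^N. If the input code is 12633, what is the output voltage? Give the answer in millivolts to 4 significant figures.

Span = 2 V. LSB = 2 V / 2^17.
V_out = V_min + code × LSB = 0 V + 12633 × 2 V / 131072
      = 0 + 0.192764 = 0.192764 V.

192.8 mV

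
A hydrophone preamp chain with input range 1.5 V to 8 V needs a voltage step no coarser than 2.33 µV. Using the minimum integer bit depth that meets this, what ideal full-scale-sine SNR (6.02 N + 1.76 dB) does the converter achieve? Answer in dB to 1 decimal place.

The full-scale span is 8 − (1.5) = 6.5 V.
Levels needed ≥ 6.5/2.33 µV = 2.790e6. 2^22 = 4194304 suffices, so N_min = 22.
SNR = 6.02 × 22 + 1.76 = 134.20 dB.

134.2 dB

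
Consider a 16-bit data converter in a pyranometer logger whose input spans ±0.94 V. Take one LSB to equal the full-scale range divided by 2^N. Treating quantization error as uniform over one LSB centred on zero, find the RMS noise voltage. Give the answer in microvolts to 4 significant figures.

8.281 µV

Span: 0.94 V − (-0.94 V) = 1.88 V.
LSB = 1.88 V ÷ 2^16 = 1.88/65536 V = 28.6865 µV.
V_rms = LSB/√12 = 28.6865 µV / √12 = 8.281 µV.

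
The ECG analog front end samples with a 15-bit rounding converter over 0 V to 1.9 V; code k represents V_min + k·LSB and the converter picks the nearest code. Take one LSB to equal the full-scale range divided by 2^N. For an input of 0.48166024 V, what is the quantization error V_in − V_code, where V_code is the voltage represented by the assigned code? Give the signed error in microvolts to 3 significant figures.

Full-scale range = 1.9 V. LSB = 1.9 V / 2^15 ≈ 57.98 µV.
(0.48166024 − (0)) / LSB = 0.48166024 × 32768/1.9 = 8306.8646. Nearest integer: k = 8307.
Reconstructed level: 0 + 8307 × 1.9/32768 V = 0.48166809082 V.
Error = V_in − V_code = 0.48166024 − (0.48166809082) = −7.85 µV.

−7.85 µV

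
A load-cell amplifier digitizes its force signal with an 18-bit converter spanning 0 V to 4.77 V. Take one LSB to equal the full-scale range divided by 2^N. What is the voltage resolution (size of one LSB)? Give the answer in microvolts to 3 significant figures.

Span = 4.77 V.
Number of codes = 2^18 = 262144.
Step size = 4.77/262144 V = 18.2 µV.

18.2 µV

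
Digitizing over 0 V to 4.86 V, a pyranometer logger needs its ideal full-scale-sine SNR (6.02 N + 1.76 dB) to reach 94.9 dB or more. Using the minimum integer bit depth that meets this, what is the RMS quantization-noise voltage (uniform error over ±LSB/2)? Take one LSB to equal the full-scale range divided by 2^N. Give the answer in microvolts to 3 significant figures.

Range is 4.86 V.
N ≥ (94.9 − 1.76)/6.02 = 15.472 → N_min = 16.
LSB = 4.86 V ÷ 2^16 = 4.86/65536 V = 74.158 µV.
V_rms = LSB/√12 = 21.4 µV.

21.4 µV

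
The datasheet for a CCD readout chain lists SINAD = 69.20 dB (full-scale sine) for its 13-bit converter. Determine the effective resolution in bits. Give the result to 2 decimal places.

ENOB = (69.20 − 1.76)/6.02 = 11.2027 bits.

11.20 bits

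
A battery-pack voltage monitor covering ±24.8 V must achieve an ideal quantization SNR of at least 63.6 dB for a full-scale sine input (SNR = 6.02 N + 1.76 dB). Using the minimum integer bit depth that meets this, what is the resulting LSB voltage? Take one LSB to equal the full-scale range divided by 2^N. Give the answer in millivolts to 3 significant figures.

24.2 mV

Full-scale range = 24.8 V − (-24.8 V) = 49.6 V.
Required N = ⌈(63.6 − 1.76)/6.02⌉ = ⌈10.272⌉ = 11.
Step size = 49.6/2048 V = 24.2 mV.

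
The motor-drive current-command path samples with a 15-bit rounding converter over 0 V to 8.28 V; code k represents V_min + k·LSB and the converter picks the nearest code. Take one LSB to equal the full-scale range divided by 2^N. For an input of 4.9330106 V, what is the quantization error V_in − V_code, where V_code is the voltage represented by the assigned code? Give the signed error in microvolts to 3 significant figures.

Full-scale range = 8.28 V. LSB = 8.28 V / 2^15 ≈ 252.7 µV.
(V_in − V_min)/LSB = (4.9330106 − (0)) × 32768/8.28 = 19522.3299 → nearest code k = 19522.
Reconstructed level: 0 + 19522 × 8.28/32768 V = 4.9329272461 V.
V_in − V_code = 4.9330106 − (4.9329272461) = +83.4 µV.

+83.4 µV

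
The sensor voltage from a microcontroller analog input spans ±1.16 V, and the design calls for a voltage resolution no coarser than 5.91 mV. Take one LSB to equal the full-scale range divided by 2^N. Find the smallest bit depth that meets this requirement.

9 bits

The full-scale span is 1.16 − (-1.16) = 2.32 V.
2.32 V / 5.91 mV = 392.6. Since 2^8 = 256 and 2^9 = 512, N = 9.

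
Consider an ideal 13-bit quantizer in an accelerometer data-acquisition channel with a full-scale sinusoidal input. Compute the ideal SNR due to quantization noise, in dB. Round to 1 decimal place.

80.0 dB

Ideal quantization SNR: 6.02 × 13 + 1.76 dB = 80.0 dB.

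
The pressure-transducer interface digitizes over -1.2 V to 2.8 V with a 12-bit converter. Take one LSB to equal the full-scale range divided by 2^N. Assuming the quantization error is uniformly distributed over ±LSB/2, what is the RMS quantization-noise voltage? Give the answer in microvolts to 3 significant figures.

Full-scale range = 2.8 V − (-1.2 V) = 4 V.
One LSB is 4 V / 4096 = 0.97656 mV.
V_rms = LSB/√12 = 0.97656 mV / √12 = 282 µV.

282 µV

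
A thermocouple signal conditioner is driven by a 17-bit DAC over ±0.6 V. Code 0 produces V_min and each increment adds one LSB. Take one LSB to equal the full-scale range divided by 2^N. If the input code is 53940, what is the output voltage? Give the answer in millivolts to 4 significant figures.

-106.2 mV

Range = 0.6 − (-0.6) = 1.2 V. LSB = 1.2 V / 2^17.
Output = V_min + (53940/131072) × range = -0.6 + 0.411530 × 1.2 V
      = -0.6 + 0.493835 = -0.106165 V.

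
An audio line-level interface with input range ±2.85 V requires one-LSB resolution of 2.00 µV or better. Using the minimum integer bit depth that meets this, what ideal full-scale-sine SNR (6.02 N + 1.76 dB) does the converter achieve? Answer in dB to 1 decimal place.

134.2 dB

The full-scale span is 2.85 − (-2.85) = 5.7 V.
Need 2^N ≥ 5.7 V / 2.00 µV = 2.850e6 → N_min = 22.
6.02(22) + 1.76 = 134.20 dB.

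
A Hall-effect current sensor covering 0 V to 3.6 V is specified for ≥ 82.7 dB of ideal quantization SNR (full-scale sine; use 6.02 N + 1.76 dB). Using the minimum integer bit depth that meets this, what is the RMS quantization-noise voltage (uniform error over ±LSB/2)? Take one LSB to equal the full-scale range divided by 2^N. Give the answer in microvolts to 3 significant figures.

V_FS = 3.6 V.
Required N = ⌈(82.7 − 1.76)/6.02⌉ = ⌈13.445⌉ = 14.
LSB = 3.6 V / 2^14 = 219.73 µV.
V_rms = LSB/√12 = 63.4 µV.

63.4 µV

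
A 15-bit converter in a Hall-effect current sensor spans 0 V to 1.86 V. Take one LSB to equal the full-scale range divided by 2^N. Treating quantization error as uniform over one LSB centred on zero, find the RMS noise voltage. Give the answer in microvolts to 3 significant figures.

Span = 1.86 V.
Step size = 1.86/32768 V = 56.763 µV.
For a uniform distribution on [−LSB/2, +LSB/2], V_rms = LSB/√12 = 56.763 µV/3.4641 = 16.4 µV.

16.4 µV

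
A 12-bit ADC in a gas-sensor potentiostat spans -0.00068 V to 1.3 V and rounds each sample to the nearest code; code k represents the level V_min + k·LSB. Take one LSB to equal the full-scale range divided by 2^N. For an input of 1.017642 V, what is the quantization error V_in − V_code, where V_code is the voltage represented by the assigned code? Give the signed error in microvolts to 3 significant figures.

The full-scale span is 1.3 − (-0.00068) = 1.30068 V. LSB = 1.30068 V / 2^12 ≈ 317.5 µV.
(1.017642 − (-0.00068)) / LSB = 1.018322 × 4096/1.30068 = 3206.8202. Nearest integer: k = 3207.
V_code = V_min + k × range/2^12 = -0.00068 + 3207 × 1.30068/4096 = 1.017699092 V.
Error = V_in − V_code = 1.017642 − (1.017699092) = −57.1 µV.

−57.1 µV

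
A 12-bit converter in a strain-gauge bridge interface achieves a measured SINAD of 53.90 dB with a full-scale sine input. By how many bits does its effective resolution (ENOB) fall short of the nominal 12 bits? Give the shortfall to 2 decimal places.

3.34 bits

N_eff = (53.90 − 1.76)/6.02 = 8.6611 bits.
Lost resolution: 12 − 8.6611 = 3.3389 bits.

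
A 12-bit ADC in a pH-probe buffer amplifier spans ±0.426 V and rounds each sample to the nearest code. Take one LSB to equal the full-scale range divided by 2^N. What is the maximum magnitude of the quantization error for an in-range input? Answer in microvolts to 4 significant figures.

104.0 µV

Range = 0.426 − (-0.426) = 0.852 V.
LSB = 0.852 V / 2^12 = 208.008 µV.
A rounding quantizer has |error| ≤ LSB/2 = 104.0 µV.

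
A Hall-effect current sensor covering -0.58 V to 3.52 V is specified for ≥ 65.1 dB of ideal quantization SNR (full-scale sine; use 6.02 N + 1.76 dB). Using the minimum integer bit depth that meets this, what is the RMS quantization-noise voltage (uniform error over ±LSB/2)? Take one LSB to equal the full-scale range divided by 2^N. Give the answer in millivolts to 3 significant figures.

0.578 mV

Full-scale range = 3.52 V − (-0.58 V) = 4.1 V.
Required N = ⌈(65.1 − 1.76)/6.02⌉ = ⌈10.522⌉ = 11.
One LSB is 4.1 V / 2048 = 2.0020 mV.
V_rms = LSB/√12 = 0.578 mV.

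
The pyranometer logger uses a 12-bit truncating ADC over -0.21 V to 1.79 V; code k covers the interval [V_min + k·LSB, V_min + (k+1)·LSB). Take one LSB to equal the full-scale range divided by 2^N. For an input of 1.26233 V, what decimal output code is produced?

3015

Span: 1.79 V − (-0.21 V) = 2 V. LSB = 2 V / 2^12 ≈ 488.3 µV.
V_in − V_min = 1.26233 − (-0.21) = 1.47233 V.
Divide by LSB: 1.47233 × 4096/2 = 3015.3318.
Truncating gives code 3015.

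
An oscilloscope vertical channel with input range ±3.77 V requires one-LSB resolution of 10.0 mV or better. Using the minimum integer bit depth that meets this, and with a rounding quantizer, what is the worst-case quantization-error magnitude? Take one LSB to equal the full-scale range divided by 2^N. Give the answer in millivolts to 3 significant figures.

3.68 mV

Range = 3.77 − (-3.77) = 7.54 V.
Required number of levels: 7.54/10.0 mV = 754.00; smallest N with 2^N ≥ that is 10.
Step size = 7.54/1024 V = 7.3633 mV.
|e|_max = LSB/2 = 3.68 mV.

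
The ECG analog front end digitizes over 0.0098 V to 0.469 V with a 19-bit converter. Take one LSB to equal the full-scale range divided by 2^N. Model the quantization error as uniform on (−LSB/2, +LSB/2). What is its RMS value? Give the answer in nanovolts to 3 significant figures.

253 nV

Range = 0.469 − (0.0098) = 0.4592 V.
Step size = 0.4592/524288 V = 0.87585 µV.
For a uniform distribution on [−LSB/2, +LSB/2], V_rms = LSB/√12 = 0.87585 µV/3.4641 = 253 nV.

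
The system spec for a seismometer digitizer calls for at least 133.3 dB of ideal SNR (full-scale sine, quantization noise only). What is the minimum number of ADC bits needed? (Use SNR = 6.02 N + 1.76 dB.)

N ≥ (133.3 − 1.76)/6.02 = 21.850 → N_min = 22.

22 bits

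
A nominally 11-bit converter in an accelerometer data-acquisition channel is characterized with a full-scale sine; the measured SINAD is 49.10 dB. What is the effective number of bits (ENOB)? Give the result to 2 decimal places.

ENOB = (49.10 − 1.76)/6.02 = 7.8638 bits.

7.86 bits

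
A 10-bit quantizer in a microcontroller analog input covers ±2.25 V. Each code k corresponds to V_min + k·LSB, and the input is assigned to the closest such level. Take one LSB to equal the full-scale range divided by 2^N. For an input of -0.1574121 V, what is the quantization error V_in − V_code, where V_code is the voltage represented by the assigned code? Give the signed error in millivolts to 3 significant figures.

+0.791 mV

Span: 2.25 V − (-2.25 V) = 4.5 V. LSB = 4.5 V / 2^10 ≈ 4.395 mV.
(-0.1574121 − (-2.25)) / LSB = 2.0925879 × 1024/4.5 = 476.1800. Nearest integer: k = 476.
V_code = V_min + k × range/2^10 = -2.25 + 476 × 4.5/1024 = -0.1582031250 V.
V_in − V_code = -0.1574121 − (-0.1582031250) = +0.791 mV.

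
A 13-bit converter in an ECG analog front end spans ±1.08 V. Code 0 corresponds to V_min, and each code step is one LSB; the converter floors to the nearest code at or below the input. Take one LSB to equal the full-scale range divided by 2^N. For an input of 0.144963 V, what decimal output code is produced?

Span: 1.08 V − (-1.08 V) = 2.16 V. LSB = 2.16 V / 2^13 ≈ 263.7 µV.
V_in − V_min = 0.144963 − (-1.08) = 1.224963 V.
Divide by LSB: 1.224963 × 8192/2.16 = 4645.7856.
Truncating gives code 4645.

4645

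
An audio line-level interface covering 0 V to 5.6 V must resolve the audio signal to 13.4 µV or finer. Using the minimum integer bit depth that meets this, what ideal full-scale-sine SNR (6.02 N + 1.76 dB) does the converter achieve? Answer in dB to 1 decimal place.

116.1 dB

Span = 5.6 V.
Required number of levels: 5.6/13.4 µV = 417910; smallest N with 2^N ≥ that is 19.
SNR = 6.02 × 19 + 1.76 = 116.14 dB.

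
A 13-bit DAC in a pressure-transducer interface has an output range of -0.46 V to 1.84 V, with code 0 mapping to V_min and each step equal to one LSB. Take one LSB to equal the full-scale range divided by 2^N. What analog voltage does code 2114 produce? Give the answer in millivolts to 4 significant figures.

133.5 mV

Range = 1.84 − (-0.46) = 2.3 V. LSB = 2.3 V / 2^13.
V_out = -0.46 + 2114 × (2.3/8192) V
      = -0.46 V + 0.593530 V = 0.133530 V.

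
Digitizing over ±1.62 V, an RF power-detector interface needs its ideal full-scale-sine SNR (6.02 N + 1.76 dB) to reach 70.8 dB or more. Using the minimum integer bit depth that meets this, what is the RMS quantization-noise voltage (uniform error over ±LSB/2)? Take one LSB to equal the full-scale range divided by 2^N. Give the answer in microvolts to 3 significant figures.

228 µV

Range = 1.62 − (-1.62) = 3.24 V.
Required N = ⌈(70.8 − 1.76)/6.02⌉ = ⌈11.468⌉ = 12.
One LSB is 3.24 V / 4096 = 0.79102 mV.
RMS noise = LSB/√12 = 228 µV.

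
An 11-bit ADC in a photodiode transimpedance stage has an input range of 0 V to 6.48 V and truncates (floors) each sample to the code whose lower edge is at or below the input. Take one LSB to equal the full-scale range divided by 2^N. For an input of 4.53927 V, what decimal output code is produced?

1434

V_FS = 6.48 V. LSB = 6.48 V / 2^11 ≈ 3.164 mV.
V_in − V_min = 4.53927 − (0) = 4.53927 V.
Divide by LSB: 4.53927 × 2048/6.48 = 1434.6335.
Truncating gives code 1434.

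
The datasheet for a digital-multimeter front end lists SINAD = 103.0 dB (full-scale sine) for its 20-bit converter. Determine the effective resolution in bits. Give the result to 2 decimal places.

ENOB = (103.0 − 1.76)/6.02 = 16.8173 bits.

16.82 bits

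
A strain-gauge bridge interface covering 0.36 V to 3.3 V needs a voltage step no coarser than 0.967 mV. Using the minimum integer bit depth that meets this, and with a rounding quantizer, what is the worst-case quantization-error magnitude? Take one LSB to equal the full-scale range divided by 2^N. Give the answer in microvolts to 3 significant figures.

359 µV

Range = 3.3 − (0.36) = 2.94 V.
Required number of levels: 2.94/0.967 mV = 3040.3; smallest N with 2^N ≥ that is 12.
One LSB is 2.94 V / 4096 = 0.71777 mV.
Half an LSB is 359 µV.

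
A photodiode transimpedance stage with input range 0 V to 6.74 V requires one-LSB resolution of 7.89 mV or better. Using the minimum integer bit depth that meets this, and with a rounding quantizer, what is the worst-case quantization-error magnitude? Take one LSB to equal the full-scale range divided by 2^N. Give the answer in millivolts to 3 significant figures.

3.29 mV

Full-scale range = 6.74 V.
6.74 V / 7.89 mV = 854.2. Since 2^9 = 512 and 2^10 = 1024, N = 10.
LSB = 6.74 V ÷ 2^10 = 6.74/1024 V = 6.5820 mV.
Half an LSB is 3.29 mV.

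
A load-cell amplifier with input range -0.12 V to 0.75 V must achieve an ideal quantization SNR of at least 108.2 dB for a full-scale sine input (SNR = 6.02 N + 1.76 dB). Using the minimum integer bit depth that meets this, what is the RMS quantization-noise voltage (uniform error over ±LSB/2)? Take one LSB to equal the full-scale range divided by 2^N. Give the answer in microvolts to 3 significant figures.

0.958 µV

Range = 0.75 − (-0.12) = 0.87 V.
Required N = ⌈(108.2 − 1.76)/6.02⌉ = ⌈17.681⌉ = 18.
LSB = 0.87 V ÷ 2^18 = 0.87/262144 V = 3.3188 µV.
σ_q = LSB/√12 = 3.3188 µV/3.4641 = 0.958 µV.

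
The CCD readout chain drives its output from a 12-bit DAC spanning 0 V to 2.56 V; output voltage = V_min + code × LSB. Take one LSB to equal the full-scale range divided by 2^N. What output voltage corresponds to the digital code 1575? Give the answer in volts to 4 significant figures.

Span = 2.56 V. LSB = 2.56 V / 2^12.
V_out = V_min + code × LSB = 0 V + 1575 × 2.56 V / 4096
      = 0 V + 0.984375 V = 0.984375 V.

0.9844 V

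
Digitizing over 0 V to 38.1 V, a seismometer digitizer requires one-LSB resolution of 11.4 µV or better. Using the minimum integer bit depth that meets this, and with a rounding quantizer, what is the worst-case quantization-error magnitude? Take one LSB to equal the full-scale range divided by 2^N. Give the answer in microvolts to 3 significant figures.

4.54 µV

V_FS = 38.1 V.
38.1 V / 11.4 µV = 3.342e6. Since 2^21 = 2097152 and 2^22 = 4194304, N = 22.
LSB = 38.1 V / 2^22 = 9.0837 µV.
Half an LSB is 4.54 µV.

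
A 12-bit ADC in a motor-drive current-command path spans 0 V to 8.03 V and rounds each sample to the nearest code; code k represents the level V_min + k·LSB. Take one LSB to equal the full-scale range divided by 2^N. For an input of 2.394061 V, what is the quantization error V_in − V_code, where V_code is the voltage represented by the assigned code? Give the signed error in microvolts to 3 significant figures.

+353 µV

V_FS = 8.03 V. LSB = 8.03 V / 2^12 ≈ 1.960 mV.
Position in LSBs: (2.394061 − (0)) × 4096/8.03 = 1221.1798; rounding gives k = 1221.
V_code = V_min + k × range/2^12 = 0 + 1221 × 8.03/4096 = 2.393708496 V.
e = 2.394061 − (2.393708496) = +353 µV.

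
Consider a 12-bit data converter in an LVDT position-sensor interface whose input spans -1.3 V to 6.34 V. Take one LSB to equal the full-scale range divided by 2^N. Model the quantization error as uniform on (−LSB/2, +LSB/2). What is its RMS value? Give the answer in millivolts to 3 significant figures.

Span: 6.34 V − (-1.3 V) = 7.64 V.
Step size = 7.64/4096 V = 1.8652 mV.
V_rms = LSB/√12 = 1.8652 mV / √12 = 0.538 mV.

0.538 mV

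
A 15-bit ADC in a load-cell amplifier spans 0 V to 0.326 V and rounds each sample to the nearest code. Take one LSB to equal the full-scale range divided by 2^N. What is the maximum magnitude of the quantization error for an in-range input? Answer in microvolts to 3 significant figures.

Range is 0.326 V.
LSB = 0.326 V / 2^15 = 9.9487 µV.
Worst-case error for round-to-nearest is half an LSB: 4.97 µV.

4.97 µV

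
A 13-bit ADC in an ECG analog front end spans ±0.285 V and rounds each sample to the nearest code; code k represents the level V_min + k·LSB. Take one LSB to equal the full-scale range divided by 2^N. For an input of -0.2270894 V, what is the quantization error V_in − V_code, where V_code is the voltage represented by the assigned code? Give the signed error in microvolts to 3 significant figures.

Range = 0.285 − (-0.285) = 0.57 V. LSB = 0.57 V / 2^13 ≈ 69.58 µV.
(V_in − V_min)/LSB = (-0.2270894 − (-0.285)) × 8192/0.57 = 832.2871 → nearest code k = 832.
V_code = V_min + k × range/2^13 = -0.285 + 832 × 0.57/8192 = -0.2271093750 V.
e = -0.2270894 − (-0.2271093750) = +20.0 µV.

+20.0 µV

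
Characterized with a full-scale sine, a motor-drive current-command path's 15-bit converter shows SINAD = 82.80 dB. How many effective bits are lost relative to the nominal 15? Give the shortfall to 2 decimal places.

1.54 bits

Effective bits = (82.80 − 1.76)/6.02 = 13.4618.
Shortfall = 15 − 13.4618 = 1.5382 bits.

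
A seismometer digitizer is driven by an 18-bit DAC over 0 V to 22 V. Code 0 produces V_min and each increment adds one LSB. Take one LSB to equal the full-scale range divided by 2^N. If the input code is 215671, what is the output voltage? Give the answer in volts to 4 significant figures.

18.10 V

V_FS = 22 V. LSB = 22 V / 2^18.
V_out = 0 + 215671 × (22/262144) V
      = 0 + 18.0998 = 18.0998 V.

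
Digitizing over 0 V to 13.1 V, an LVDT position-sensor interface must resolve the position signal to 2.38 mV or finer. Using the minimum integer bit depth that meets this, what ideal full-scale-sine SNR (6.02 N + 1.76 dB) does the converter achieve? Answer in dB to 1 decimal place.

80.0 dB

Full-scale range = 13.1 V.
Required number of levels: 13.1/2.38 mV = 5504.2; smallest N with 2^N ≥ that is 13.
Ideal SNR at N = 13: 6.02·13 + 1.76 = 80.0 dB.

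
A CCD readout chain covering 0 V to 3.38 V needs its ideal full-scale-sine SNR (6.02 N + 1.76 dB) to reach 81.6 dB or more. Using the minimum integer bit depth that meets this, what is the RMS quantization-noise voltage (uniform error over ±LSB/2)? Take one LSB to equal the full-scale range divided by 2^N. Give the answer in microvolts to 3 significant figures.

V_FS = 3.38 V.
6.02 N + 1.76 ≥ 81.6 gives N ≥ 13.262, so the minimum integer is 14.
Step size = 3.38/16384 V = 206.30 µV.
V_rms = LSB/√12 = 59.6 µV.

59.6 µV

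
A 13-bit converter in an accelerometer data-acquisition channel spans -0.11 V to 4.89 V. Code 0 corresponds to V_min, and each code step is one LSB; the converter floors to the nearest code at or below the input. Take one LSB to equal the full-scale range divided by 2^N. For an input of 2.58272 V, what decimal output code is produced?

4411

Span: 4.89 V − (-0.11 V) = 5 V. LSB = 5 V / 2^13 ≈ 0.6104 mV.
V_in − V_min = 2.58272 − (-0.11) = 2.69272 V.
Divide by LSB: 2.69272 × 8192/5 = 4411.7524.
Truncating gives code 4411.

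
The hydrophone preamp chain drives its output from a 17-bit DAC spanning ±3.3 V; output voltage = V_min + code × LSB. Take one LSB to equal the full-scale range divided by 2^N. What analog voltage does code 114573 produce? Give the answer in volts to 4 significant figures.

Range = 3.3 − (-3.3) = 6.6 V. LSB = 6.6 V / 2^17.
Output = V_min + (114573/131072) × range = -3.3 + 0.874123 × 6.6 V
      = -3.3 V + 5.76921 V = 2.46921 V.

2.469 V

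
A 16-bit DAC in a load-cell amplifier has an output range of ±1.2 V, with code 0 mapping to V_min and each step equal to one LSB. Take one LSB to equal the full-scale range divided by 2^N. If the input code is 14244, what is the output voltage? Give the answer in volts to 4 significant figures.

-0.6784 V

Range = 1.2 − (-1.2) = 2.4 V. LSB = 2.4 V / 2^16.
V_out = -1.2 + 14244 × (2.4/65536) V
      = -1.2 + 0.521631 = -0.678369 V.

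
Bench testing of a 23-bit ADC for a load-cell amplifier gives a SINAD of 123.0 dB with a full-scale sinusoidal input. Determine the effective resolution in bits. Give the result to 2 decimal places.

20.14 bits

(123.0 − 1.76) / 6.02 = 121.24/6.02 = 20.1395 effective bits.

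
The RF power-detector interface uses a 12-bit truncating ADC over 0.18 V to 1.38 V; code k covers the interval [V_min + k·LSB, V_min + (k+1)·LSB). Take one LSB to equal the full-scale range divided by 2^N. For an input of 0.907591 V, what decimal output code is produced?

2483

Span: 1.38 V − (0.18 V) = 1.2 V. LSB = 1.2 V / 2^12 ≈ 293.0 µV.
V_in − V_min = 0.907591 − (0.18) = 0.727591 V.
Divide by LSB: 0.727591 × 4096/1.2 = 2483.5106.
Truncating gives code 2483.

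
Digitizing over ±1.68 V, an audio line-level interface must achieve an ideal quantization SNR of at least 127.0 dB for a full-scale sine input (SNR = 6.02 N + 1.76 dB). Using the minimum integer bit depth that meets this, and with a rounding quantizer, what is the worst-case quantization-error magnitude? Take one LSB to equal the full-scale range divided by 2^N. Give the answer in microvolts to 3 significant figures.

Full-scale range = 1.68 V − (-1.68 V) = 3.36 V.
N ≥ (127.0 − 1.76)/6.02 = 20.804 → N_min = 21.
Step size = 3.36/2097152 V = 1.6022 µV.
Half an LSB is 0.801 µV.

0.801 µV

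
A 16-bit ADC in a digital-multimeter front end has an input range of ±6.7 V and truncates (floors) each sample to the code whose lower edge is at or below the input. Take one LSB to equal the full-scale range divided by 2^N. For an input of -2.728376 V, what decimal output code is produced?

19424

Full-scale range = 6.7 V − (-6.7 V) = 13.4 V. LSB = 13.4 V / 2^16 ≈ 204.5 µV.
(V_in − V_min) × 2^16/range = (-2.728376 − (-6.7)) × 65536/13.4 = 19424.205.
Floor → code = 19424.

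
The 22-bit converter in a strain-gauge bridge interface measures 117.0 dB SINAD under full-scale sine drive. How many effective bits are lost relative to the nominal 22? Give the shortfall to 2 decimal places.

2.86 bits

N_eff = (117.0 − 1.76)/6.02 = 19.1429 bits.
22 − 19.1429 = 2.86 bits below nominal.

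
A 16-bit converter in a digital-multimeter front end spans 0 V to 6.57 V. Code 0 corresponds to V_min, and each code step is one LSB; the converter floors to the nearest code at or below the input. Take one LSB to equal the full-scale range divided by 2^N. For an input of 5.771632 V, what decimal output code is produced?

57572

Range is 6.57 V. LSB = 6.57 V / 2^16 ≈ 100.3 µV.
V_in − V_min = 5.771632 − (0) = 5.771632 V.
Divide by LSB: 5.771632 × 65536/6.57 = 57572.2488.
Truncating gives code 57572.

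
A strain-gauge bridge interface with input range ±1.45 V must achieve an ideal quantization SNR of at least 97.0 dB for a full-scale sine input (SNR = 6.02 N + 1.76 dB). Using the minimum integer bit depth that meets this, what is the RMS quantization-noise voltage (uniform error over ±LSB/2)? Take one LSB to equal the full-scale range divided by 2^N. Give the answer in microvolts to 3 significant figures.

Span: 1.45 V − (-1.45 V) = 2.9 V.
Required N = ⌈(97.0 − 1.76)/6.02⌉ = ⌈15.821⌉ = 16.
LSB = 2.9 V / 2^16 = 44.250 µV.
σ_q = LSB/√12 = 44.250 µV/3.4641 = 12.8 µV.

12.8 µV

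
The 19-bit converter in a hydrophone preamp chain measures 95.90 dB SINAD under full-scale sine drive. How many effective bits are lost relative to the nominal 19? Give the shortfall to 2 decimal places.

N_eff = (95.90 − 1.76)/6.02 = 15.6379 bits.
19 − 15.6379 = 3.36 bits below nominal.

3.36 bits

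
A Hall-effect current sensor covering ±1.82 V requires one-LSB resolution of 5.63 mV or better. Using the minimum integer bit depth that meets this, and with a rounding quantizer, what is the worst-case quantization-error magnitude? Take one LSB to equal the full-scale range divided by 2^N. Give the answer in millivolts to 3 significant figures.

1.78 mV

Full-scale range = 1.82 V − (-1.82 V) = 3.64 V.
Need 2^N ≥ 3.64 V / 5.63 mV = 646.5 → N_min = 10.
LSB = 3.64 V ÷ 2^10 = 3.64/1024 V = 3.5547 mV.
Half an LSB is 1.78 mV.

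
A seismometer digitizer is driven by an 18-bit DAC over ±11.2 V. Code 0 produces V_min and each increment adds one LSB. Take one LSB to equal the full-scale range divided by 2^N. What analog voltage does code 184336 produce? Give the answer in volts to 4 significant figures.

Span: 11.2 V − (-11.2 V) = 22.4 V. LSB = 22.4 V / 2^18.
V_out = V_min + code × LSB = -11.2 V + 184336 × 22.4 V / 262144
      = -11.2 + 15.7514 = 4.55137 V.

4.551 V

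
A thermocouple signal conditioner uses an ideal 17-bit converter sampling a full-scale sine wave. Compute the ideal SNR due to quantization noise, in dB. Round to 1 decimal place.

104.1 dB

6.02(17) + 1.76 = 102.34 + 1.76 = 104.10 dB.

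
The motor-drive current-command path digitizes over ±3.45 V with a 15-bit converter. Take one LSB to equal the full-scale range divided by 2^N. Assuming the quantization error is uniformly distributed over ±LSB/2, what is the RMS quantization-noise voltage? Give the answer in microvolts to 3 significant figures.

60.8 µV

Span: 3.45 V − (-3.45 V) = 6.9 V.
LSB = 6.9 V ÷ 2^15 = 6.9/32768 V = 210.57 µV.
RMS of a uniform error over width LSB is LSB/√12 = 60.8 µV.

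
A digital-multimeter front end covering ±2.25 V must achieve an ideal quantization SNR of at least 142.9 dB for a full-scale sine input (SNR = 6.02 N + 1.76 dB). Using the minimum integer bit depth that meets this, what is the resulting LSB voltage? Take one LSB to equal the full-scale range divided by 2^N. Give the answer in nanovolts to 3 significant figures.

268 nV

The full-scale span is 2.25 − (-2.25) = 4.5 V.
Solving 6.02 N ≥ 142.9 − 1.76: N ≥ 23.445. Round up → N = 24.
LSB = 4.5 V ÷ 2^24 = 4.5/16777216 V = 268 nV.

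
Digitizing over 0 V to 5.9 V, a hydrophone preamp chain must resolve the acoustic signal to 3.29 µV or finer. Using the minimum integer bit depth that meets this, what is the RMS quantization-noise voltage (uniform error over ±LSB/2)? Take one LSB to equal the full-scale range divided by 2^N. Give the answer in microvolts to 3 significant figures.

0.812 µV

V_FS = 5.9 V.
Need 2^N ≥ 5.9 V / 3.29 µV = 1.793e6 → N_min = 21.
Step size = 5.9/2097152 V = 2.8133 µV.
σ_q = LSB/√12 = 2.8133 µV/3.4641 = 0.812 µV.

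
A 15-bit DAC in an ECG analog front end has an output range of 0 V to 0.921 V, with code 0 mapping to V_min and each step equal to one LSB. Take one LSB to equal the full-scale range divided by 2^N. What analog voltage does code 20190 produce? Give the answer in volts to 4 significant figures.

Range is 0.921 V. LSB = 0.921 V / 2^15.
Output = V_min + (20190/32768) × range = 0 + 0.616150 × 0.921 V
      = 0 V + 0.567474 V = 0.567474 V.

0.5675 V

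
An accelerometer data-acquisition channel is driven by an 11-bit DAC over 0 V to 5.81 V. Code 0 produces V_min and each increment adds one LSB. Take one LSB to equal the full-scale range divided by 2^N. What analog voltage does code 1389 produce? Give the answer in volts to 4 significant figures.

Range is 5.81 V. LSB = 5.81 V / 2^11.
V_out = V_min + code × LSB = 0 V + 1389 × 5.81 V / 2048
      = 0 + 3.94047 = 3.94047 V.

3.940 V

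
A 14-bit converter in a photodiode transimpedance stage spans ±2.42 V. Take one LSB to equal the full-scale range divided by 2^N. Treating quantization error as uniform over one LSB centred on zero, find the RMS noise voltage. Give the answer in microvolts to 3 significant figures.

85.3 µV

Range = 2.42 − (-2.42) = 4.84 V.
One LSB is 4.84 V / 16384 = 295.41 µV.
σ_q = LSB/√12 = 295.41 µV/3.4641 = 85.3 µV.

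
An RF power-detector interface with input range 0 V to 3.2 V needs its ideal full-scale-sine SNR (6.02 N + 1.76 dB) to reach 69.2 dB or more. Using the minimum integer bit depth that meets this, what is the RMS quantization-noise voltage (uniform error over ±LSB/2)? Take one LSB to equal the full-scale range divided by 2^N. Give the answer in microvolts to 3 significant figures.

226 µV

Full-scale range = 3.2 V.
N ≥ (69.2 − 1.76)/6.02 = 11.203 → N_min = 12.
One LSB is 3.2 V / 4096 = 0.78125 mV.
σ_q = LSB/√12 = 0.78125 mV/3.4641 = 226 µV.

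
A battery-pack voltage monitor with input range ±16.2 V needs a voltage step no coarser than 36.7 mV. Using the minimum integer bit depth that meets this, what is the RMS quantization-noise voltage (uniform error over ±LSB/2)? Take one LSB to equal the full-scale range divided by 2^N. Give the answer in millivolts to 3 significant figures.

9.13 mV

Range = 16.2 − (-16.2) = 32.4 V.
Need 2^N ≥ 32.4 V / 36.7 mV = 882.8 → N_min = 10.
Step size = 32.4/1024 V = 31.641 mV.
V_rms = LSB/√12 = 9.13 mV.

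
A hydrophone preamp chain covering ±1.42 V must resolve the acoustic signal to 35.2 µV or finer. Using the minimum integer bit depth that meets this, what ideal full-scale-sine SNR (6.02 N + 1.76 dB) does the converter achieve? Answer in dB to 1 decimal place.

104.1 dB

Full-scale range = 1.42 V − (-1.42 V) = 2.84 V.
2.84 V / 35.2 µV = 80680. Since 2^16 = 65536 and 2^17 = 131072, N = 17.
6.02(17) + 1.76 = 104.10 dB.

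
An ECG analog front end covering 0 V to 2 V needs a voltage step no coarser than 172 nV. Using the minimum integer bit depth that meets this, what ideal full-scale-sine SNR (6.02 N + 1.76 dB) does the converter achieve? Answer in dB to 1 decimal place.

146.2 dB

Range is 2 V.
2 V / 172 nV = 1.163e7. Since 2^23 = 8388608 and 2^24 = 16777216, N = 24.
6.02(24) + 1.76 = 146.24 dB.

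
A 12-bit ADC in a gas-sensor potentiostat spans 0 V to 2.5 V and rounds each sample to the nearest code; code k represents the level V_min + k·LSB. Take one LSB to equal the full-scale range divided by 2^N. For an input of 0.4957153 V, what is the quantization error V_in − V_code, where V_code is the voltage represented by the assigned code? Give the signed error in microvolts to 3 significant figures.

Span = 2.5 V. LSB = 2.5 V / 2^12 ≈ 0.6104 mV.
(V_in − V_min)/LSB = (0.4957153 − (0)) × 4096/2.5 = 812.1799 → nearest code k = 812.
V_code = 0 + (812/4096) × 2.5 = 0.4956054688 V.
e = 0.4957153 − (0.4956054688) = +110 µV.

+110 µV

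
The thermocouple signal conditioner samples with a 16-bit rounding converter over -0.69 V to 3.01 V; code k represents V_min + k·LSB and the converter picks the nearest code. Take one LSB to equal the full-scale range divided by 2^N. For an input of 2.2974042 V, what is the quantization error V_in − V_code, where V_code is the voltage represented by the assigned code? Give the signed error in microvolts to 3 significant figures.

Range = 3.01 − (-0.69) = 3.7 V. LSB = 3.7 V / 2^16 ≈ 56.46 µV.
(V_in − V_min)/LSB = (2.2974042 − (-0.69)) × 65536/3.7 = 52914.1950 → nearest code k = 52914.
V_code = V_min + k × range/2^16 = -0.69 + 52914 × 3.7/65536 = 2.2973931885 V.
Error = V_in − V_code = 2.2974042 − (2.2973931885) = +11.0 µV.

+11.0 µV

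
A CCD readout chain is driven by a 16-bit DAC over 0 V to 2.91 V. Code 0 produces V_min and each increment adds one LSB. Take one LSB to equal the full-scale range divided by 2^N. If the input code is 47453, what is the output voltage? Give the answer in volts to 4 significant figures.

2.107 V

Range is 2.91 V. LSB = 2.91 V / 2^16.
Output = V_min + (47453/65536) × range = 0 + 0.724075 × 2.91 V
      = 0 + 2.10706 = 2.10706 V.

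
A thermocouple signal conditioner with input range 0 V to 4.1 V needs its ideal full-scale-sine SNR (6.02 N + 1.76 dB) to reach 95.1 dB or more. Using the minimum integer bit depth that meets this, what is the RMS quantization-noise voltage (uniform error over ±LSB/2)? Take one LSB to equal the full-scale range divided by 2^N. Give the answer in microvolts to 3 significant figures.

Span = 4.1 V.
6.02 N + 1.76 ≥ 95.1 gives N ≥ 15.505, so the minimum integer is 16.
LSB = 4.1 V ÷ 2^16 = 4.1/65536 V = 62.561 µV.
V_rms = LSB/√12 = 18.1 µV.

18.1 µV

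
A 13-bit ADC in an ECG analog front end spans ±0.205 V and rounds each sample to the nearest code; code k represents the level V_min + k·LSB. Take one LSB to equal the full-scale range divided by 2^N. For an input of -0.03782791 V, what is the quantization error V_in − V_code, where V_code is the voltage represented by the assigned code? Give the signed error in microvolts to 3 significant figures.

+9.00 µV

Full-scale range = 0.205 V − (-0.205 V) = 0.41 V. LSB = 0.41 V / 2^13 ≈ 50.05 µV.
(V_in − V_min)/LSB = (-0.03782791 − (-0.205)) × 8192/0.41 = 3340.1799 → nearest code k = 3340.
V_code = -0.205 + (3340/8192) × 0.41 = -0.03783691406 V.
e = -0.03782791 − (-0.03783691406) = +9.00 µV.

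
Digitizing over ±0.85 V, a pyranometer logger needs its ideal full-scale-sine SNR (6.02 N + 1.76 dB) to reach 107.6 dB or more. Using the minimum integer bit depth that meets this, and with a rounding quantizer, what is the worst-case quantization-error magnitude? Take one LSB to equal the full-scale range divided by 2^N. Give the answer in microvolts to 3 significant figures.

The full-scale span is 0.85 − (-0.85) = 1.7 V.
N ≥ (107.6 − 1.76)/6.02 = 17.581 → N_min = 18.
One LSB is 1.7 V / 262144 = 6.4850 µV.
Max error for round-to-nearest is LSB/2 = 3.24 µV.

3.24 µV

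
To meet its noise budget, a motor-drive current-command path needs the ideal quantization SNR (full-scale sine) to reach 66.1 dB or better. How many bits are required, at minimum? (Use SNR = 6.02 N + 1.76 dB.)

11 bits

Required N = ⌈(66.1 − 1.76)/6.02⌉ = ⌈10.688⌉ = 11.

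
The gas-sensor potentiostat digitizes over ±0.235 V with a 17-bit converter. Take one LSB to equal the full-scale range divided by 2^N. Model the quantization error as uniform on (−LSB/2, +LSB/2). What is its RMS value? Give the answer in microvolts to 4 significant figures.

1.035 µV

The full-scale span is 0.235 − (-0.235) = 0.47 V.
LSB = 0.47 V / 2^17 = 3.58582 µV.
RMS of a uniform error over width LSB is LSB/√12 = 1.035 µV.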